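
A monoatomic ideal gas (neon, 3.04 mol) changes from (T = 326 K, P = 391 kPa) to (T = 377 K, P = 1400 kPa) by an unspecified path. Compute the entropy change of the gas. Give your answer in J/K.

ΔS = -23.1 J/K

ΔS = nC_p ln(T₂/T₁) − nR ln(P₂/P₁), with C_p = 5R/2 = 20.79 J mol⁻¹ K⁻¹ for a monoatomic ideal gas.
ΔS = 3.04 × [20.79 × ln(377/326) − 8.314 × ln(1400/391)] = -23.1 J/K.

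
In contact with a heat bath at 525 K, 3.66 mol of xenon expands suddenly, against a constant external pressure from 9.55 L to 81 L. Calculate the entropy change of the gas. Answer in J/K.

ΔS_gas = 65.1 J/K

Entropy is a state function, so ΔS_gas depends only on the end states.
For an isothermal ideal gas ΔS_gas = nR ln(V₂/V₁) = 3.66 × 8.314 × ln(81/9.55) = 65.1 J/K.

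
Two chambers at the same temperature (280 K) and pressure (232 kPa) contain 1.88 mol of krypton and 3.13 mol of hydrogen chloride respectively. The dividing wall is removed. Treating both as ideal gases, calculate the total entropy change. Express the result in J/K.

Mole fractions: x_A = 1.88/5.01 = 0.375, x_B = 0.625.
ΔS_mix = −R(n_A ln x_A + n_B ln x_B) = −8.314 × (1.88 ln 0.375 + 3.13 ln 0.625) = 27.6 J/K.

ΔS_mix = 27.6 J/K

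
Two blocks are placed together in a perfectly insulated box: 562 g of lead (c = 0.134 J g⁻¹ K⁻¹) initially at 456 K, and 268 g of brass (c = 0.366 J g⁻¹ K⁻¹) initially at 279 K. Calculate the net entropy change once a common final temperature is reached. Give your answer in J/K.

Energy balance: T_f = (m₁c₁T₁ + m₂c₂T₂)/(m₁c₁ + m₂c₂) = 355.87 K.
ΔS₁ = m₁c₁ ln(T_f/T₁) = 75.308 × ln(355.87/456) = -18.67 J/K.
ΔS₂ = m₂c₂ ln(T_f/T₂) = 98.088 × ln(355.87/279) = 23.87 J/K.
ΔS_total = -18.67 + 23.87 = 5.2 J/K.

ΔS_total = 5.2 J/K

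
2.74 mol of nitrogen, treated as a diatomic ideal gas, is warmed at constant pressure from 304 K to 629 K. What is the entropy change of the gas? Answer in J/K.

At constant pressure, ΔS = nC_p ln(T₂/T₁) with C_p = 7R/2 = 29.1 J mol⁻¹ K⁻¹.
ΔS = 2.74 × 29.1 × ln(629/304) = 58 J/K.

ΔS = 58 J/K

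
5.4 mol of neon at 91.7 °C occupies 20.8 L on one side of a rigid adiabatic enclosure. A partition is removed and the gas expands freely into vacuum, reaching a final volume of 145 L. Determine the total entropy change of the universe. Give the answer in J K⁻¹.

No heat is exchanged and no work is done, so the ideal-gas temperature stays constant.
Entropy is a state function; using a reversible isothermal path, ΔS_gas = nR ln(V₂/V₁) = 5.4 × 8.314 × ln(145/20.8) = 87.2 J/K.
The insulated surroundings exchange no heat, so ΔS_surr = 0 and ΔS_universe = ΔS_gas.

ΔS_universe = 87.2 J/K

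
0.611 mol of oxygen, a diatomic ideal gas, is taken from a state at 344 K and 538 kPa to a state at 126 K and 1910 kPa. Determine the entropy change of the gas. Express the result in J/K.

ΔS = -24.3 J/K

ΔS = nC_p ln(T₂/T₁) − nR ln(P₂/P₁), with C_p = 7R/2 = 29.1 J mol⁻¹ K⁻¹ for a diatomic ideal gas.
ΔS = 0.611 × [29.1 × ln(126/344) − 8.314 × ln(1910/538)] = -24.3 J/K.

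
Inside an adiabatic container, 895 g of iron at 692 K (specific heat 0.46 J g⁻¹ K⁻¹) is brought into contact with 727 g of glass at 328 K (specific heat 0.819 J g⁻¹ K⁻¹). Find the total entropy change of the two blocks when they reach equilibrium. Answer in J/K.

Energy balance: T_f = (m₁c₁T₁ + m₂c₂T₂)/(m₁c₁ + m₂c₂) = 476.8 K.
ΔS₁ = m₁c₁ ln(T_f/T₁) = 411.7 × ln(476.8/692) = -153.35 J/K.
ΔS₂ = m₂c₂ ln(T_f/T₂) = 595.413 × ln(476.8/328) = 222.73 J/K.
ΔS_total = -153.35 + 222.73 = 69.4 J/K.

ΔS_total = 69.4 J/K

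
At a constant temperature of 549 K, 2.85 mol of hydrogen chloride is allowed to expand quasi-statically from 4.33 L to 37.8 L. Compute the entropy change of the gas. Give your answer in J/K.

ΔS_gas = 51.3 J/K

For an isothermal ideal gas ΔS_gas = nR ln(V₂/V₁) = 2.85 × 8.314 × ln(37.8/4.33) = 51.3 J/K.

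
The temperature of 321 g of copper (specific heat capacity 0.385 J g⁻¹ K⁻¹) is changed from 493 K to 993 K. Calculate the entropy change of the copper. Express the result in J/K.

ΔS = 86.5 J/K

ΔS = ∫dQ_rev/T = m c ln(T₂/T₁) = 321 × 0.385 × ln(993/493) = 86.5 J/K.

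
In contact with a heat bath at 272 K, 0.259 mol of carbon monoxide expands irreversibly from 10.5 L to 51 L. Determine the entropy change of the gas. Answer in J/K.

ΔS_gas = 3.4 J/K

Entropy is a state function, so ΔS_gas depends only on the end states.
For an isothermal ideal gas ΔS_gas = nR ln(V₂/V₁) = 0.259 × 8.314 × ln(51/10.5) = 3.4 J/K.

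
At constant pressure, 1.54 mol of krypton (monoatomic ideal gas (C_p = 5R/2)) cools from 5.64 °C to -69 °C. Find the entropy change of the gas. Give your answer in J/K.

ΔS = -9.97 J/K

In kelvin: T₁ = 278.79 K, T₂ = 204.15 K. At constant pressure, ΔS = nC_p ln(T₂/T₁) with C_p = 5R/2 = 20.79 J mol⁻¹ K⁻¹.
ΔS = 1.54 × 20.79 × ln(204.15/278.79) = -9.97 J/K.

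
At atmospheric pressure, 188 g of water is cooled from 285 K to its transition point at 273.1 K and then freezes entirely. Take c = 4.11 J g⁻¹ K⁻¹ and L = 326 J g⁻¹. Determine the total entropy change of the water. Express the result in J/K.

ΔS = -257 J/K

Cooling step: ΔS₁ = m c ln(T_tr/T_i) = 188 × 4.11 × ln(273.1/285) = -32.96 J/K.
Phase change: ΔS₂ = −mL/T_tr = −188 × 326 / 273.1 = -224.4 J/K.
ΔS_total = (-32.96) + (-224.4) = -257 J/K.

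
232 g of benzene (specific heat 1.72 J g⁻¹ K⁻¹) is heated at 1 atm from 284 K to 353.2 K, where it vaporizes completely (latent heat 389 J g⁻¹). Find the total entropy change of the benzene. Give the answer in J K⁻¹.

ΔS = 343 J/K

Warming step: ΔS₁ = m c ln(T_tr/T_i) = 232 × 1.72 × ln(353.2/284) = 87.01 J/K.
Phase change: ΔS₂ = +mL/T_tr = 232 × 389 / 353.2 = 255.5 J/K.
ΔS_total = (87.01) + (255.5) = 343 J/K.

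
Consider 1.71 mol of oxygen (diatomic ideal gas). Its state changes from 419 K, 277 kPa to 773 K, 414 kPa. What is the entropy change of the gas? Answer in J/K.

ΔS = nC_p ln(T₂/T₁) − nR ln(P₂/P₁), with C_p = 7R/2 = 29.1 J mol⁻¹ K⁻¹ for a diatomic ideal gas.
ΔS = 1.71 × [29.1 × ln(773/419) − 8.314 × ln(414/277)] = 24.8 J/K.

ΔS = 24.8 J/K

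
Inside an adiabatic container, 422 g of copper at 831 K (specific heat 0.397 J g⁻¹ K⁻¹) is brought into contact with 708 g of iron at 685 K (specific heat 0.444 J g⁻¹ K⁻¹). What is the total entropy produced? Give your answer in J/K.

Energy balance: T_f = (m₁c₁T₁ + m₂c₂T₂)/(m₁c₁ + m₂c₂) = 735.76 K.
ΔS₁ = m₁c₁ ln(T_f/T₁) = 167.534 × ln(735.76/831) = -20.39 J/K.
ΔS₂ = m₂c₂ ln(T_f/T₂) = 314.352 × ln(735.76/685) = 22.47 J/K.
ΔS_total = -20.39 + 22.47 = 2.08 J/K.

ΔS_total = 2.08 J/K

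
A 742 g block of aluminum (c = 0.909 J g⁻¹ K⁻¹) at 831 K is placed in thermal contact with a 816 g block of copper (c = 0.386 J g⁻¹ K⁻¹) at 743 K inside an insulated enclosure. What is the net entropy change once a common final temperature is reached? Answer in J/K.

ΔS_total = 1.33 J/K

Energy balance: T_f = (m₁c₁T₁ + m₂c₂T₂)/(m₁c₁ + m₂c₂) = 802.99 K.
ΔS₁ = m₁c₁ ln(T_f/T₁) = 674.478 × ln(802.99/831) = -23.13 J/K.
ΔS₂ = m₂c₂ ln(T_f/T₂) = 314.976 × ln(802.99/743) = 24.46 J/K.
ΔS_total = -23.13 + 24.46 = 1.33 J/K.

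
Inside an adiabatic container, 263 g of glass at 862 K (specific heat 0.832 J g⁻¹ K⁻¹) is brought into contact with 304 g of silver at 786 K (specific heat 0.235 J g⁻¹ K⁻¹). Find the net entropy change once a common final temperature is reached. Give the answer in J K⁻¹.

ΔS_total = 0.226 J/K

Energy balance: T_f = (m₁c₁T₁ + m₂c₂T₂)/(m₁c₁ + m₂c₂) = 843.29 K.
ΔS₁ = m₁c₁ ln(T_f/T₁) = 218.816 × ln(843.29/862) = -4.8007 J/K.
ΔS₂ = m₂c₂ ln(T_f/T₂) = 71.44 × ln(843.29/786) = 5.0265 J/K.
ΔS_total = -4.8007 + 5.0265 = 0.226 J/K.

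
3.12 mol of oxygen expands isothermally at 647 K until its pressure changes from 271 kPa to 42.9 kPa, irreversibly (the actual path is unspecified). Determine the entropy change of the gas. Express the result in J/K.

Entropy is a state function, so ΔS_gas depends only on the end states.
For an isothermal ideal gas ΔS_gas = nR ln(P₁/P₂) = 3.12 × 8.314 × ln(271/42.9) = 47.8 J/K.

ΔS_gas = 47.8 J/K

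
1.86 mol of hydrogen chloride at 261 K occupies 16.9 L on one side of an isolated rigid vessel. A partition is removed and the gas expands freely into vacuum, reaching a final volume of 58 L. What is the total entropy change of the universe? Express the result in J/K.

No heat is exchanged and no work is done, so the ideal-gas temperature stays constant.
Entropy is a state function; using a reversible isothermal path, ΔS_gas = nR ln(V₂/V₁) = 1.86 × 8.314 × ln(58/16.9) = 19.1 J/K.
The insulated surroundings exchange no heat, so ΔS_surr = 0 and ΔS_universe = ΔS_gas.

ΔS_universe = 19.1 J/K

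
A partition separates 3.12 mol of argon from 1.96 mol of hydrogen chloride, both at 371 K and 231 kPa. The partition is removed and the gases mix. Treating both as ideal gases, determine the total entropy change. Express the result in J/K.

Mole fractions: x_A = 3.12/5.08 = 0.614, x_B = 0.386.
ΔS_mix = −R(n_A ln x_A + n_B ln x_B) = −8.314 × (3.12 ln 0.614 + 1.96 ln 0.386) = 28.2 J/K.

ΔS_mix = 28.2 J/K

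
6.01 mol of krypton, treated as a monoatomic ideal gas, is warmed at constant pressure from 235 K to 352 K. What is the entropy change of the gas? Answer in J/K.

At constant pressure, ΔS = nC_p ln(T₂/T₁) with C_p = 5R/2 = 20.79 J mol⁻¹ K⁻¹.
ΔS = 6.01 × 20.79 × ln(352/235) = 50.5 J/K.

ΔS = 50.5 J/K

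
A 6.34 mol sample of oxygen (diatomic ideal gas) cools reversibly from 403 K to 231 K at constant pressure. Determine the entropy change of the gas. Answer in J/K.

At constant pressure, ΔS = nC_p ln(T₂/T₁) with C_p = 7R/2 = 29.1 J mol⁻¹ K⁻¹.
ΔS = 6.34 × 29.1 × ln(231/403) = -103 J/K.

ΔS = -103 J/K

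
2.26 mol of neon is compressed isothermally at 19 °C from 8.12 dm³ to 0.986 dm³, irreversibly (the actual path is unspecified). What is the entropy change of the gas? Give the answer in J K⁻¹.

Entropy is a state function, so ΔS_gas depends only on the end states.
For an isothermal ideal gas ΔS_gas = nR ln(V₂/V₁) = 2.26 × 8.314 × ln(0.986/8.12) = -39.6 J/K.

ΔS_gas = -39.6 J/K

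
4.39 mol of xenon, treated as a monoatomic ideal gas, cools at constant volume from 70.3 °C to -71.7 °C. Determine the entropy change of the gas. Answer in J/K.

ΔS = -29.2 J/K

In kelvin: T₁ = 343.45 K, T₂ = 201.45 K. At constant volume, ΔS = nC_V ln(T₂/T₁) with C_V = 3R/2 = 12.47 J mol⁻¹ K⁻¹.
ΔS = 4.39 × 12.47 × ln(201.45/343.45) = -29.2 J/K.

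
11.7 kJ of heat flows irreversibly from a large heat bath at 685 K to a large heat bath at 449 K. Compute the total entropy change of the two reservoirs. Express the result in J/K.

ΔS_hot = −Q/T_H = −11700/685 = -17.08 J/K and ΔS_cold = +Q/T_C = 11700/449 = 26.06 J/K.
ΔS_total = -17.08 + 26.06 = 8.98 J/K, positive as the second law requires.

ΔS_total = 8.98 J/K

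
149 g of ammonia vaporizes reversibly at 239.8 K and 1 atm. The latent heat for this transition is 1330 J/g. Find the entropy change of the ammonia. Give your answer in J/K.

ΔS = 826 J/K

Heat absorbed by the substance: Q = mL = 149 × 1330 = 198170 J.
At constant T, ΔS = Q_rev/T = 198170 / 239.8 = 826 J/K.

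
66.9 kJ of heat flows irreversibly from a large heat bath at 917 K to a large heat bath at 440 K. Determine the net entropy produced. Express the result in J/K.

ΔS_total = 79.1 J/K

ΔS_hot = −Q/T_H = −66900/917 = -72.955 J/K and ΔS_cold = +Q/T_C = 66900/440 = 152.05 J/K.
ΔS_total = -72.955 + 152.05 = 79.1 J/K, positive as the second law requires.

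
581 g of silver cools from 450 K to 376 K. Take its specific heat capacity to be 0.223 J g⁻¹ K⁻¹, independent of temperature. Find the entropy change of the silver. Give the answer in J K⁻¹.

ΔS = ∫dQ_rev/T = m c ln(T₂/T₁) = 581 × 0.223 × ln(376/450) = -23.3 J/K.

ΔS = -23.3 J/K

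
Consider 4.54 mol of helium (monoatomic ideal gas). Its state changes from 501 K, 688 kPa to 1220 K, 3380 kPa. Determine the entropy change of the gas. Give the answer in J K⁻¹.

ΔS = 23.9 J/K

ΔS = nC_p ln(T₂/T₁) − nR ln(P₂/P₁), with C_p = 5R/2 = 20.79 J mol⁻¹ K⁻¹ for a monoatomic ideal gas.
ΔS = 4.54 × [20.79 × ln(1220/501) − 8.314 × ln(3380/688)] = 23.9 J/K.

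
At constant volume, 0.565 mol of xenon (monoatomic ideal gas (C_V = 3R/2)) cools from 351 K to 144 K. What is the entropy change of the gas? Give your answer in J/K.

At constant volume, ΔS = nC_V ln(T₂/T₁) with C_V = 3R/2 = 12.47 J mol⁻¹ K⁻¹.
ΔS = 0.565 × 12.47 × ln(144/351) = -6.28 J/K.

ΔS = -6.28 J/K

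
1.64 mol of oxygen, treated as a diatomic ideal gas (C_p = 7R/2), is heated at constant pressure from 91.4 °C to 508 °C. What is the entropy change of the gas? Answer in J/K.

ΔS = 36.4 J/K

In kelvin: T₁ = 364.55 K, T₂ = 781.15 K. At constant pressure, ΔS = nC_p ln(T₂/T₁) with C_p = 7R/2 = 29.1 J mol⁻¹ K⁻¹.
ΔS = 1.64 × 29.1 × ln(781.15/364.55) = 36.4 J/K.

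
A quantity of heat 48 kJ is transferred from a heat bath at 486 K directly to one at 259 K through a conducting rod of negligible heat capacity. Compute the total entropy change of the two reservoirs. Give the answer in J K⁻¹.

ΔS_total = 86.6 J/K

ΔS_hot = −Q/T_H = −48000/486 = -98.765 J/K and ΔS_cold = +Q/T_C = 48000/259 = 185.33 J/K.
ΔS_total = -98.765 + 185.33 = 86.6 J/K, positive as the second law requires.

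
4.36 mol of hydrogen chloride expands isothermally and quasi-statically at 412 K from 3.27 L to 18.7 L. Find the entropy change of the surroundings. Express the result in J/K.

ΔS_surr = -63.2 J/K

For an isothermal ideal gas ΔS_gas = nR ln(V₂/V₁) = 4.36 × 8.314 × ln(18.7/3.27) = 63.2 J/K.
The process is reversible, so ΔS_surr = −ΔS_gas = -63.2 J/K and ΔS_universe = 0.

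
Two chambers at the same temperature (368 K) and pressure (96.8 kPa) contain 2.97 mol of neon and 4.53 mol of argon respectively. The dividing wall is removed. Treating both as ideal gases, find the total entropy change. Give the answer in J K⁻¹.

ΔS_mix = 41.9 J/K

Mole fractions: x_A = 2.97/7.5 = 0.396, x_B = 0.604.
ΔS_mix = −R(n_A ln x_A + n_B ln x_B) = −8.314 × (2.97 ln 0.396 + 4.53 ln 0.604) = 41.9 J/K.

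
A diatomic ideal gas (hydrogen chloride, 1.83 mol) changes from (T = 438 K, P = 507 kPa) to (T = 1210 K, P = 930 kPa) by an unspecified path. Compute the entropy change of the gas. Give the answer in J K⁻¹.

ΔS = nC_p ln(T₂/T₁) − nR ln(P₂/P₁), with C_p = 7R/2 = 29.1 J mol⁻¹ K⁻¹ for a diatomic ideal gas.
ΔS = 1.83 × [29.1 × ln(1210/438) − 8.314 × ln(930/507)] = 44.9 J/K.

ΔS = 44.9 J/K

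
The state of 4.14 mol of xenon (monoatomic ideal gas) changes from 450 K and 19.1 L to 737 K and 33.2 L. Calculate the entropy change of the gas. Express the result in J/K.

Entropy is a state function: ΔS = nC_V ln(T₂/T₁) + nR ln(V₂/V₁), with C_V = 3R/2 = 12.47 J mol⁻¹ K⁻¹ for a monoatomic ideal gas.
ΔS = 4.14 × [12.47 × ln(737/450) + 8.314 × ln(33.2/19.1)] = 44.5 J/K.

ΔS = 44.5 J/K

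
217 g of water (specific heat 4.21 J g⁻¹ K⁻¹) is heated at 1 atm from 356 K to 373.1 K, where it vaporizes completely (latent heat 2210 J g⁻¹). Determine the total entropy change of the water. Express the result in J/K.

Warming step: ΔS₁ = m c ln(T_tr/T_i) = 217 × 4.21 × ln(373.1/356) = 42.86 J/K.
Phase change: ΔS₂ = +mL/T_tr = 217 × 2210 / 373.1 = 1285 J/K.
ΔS_total = (42.86) + (1285) = 1330 J/K.

ΔS = 1330 J/K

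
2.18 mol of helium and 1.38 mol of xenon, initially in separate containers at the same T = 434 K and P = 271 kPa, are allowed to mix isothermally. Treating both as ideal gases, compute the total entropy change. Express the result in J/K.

ΔS_mix = 19.8 J/K

Mole fractions: x_A = 2.18/3.56 = 0.612, x_B = 0.388.
ΔS_mix = −R(n_A ln x_A + n_B ln x_B) = −8.314 × (2.18 ln 0.612 + 1.38 ln 0.388) = 19.8 J/K.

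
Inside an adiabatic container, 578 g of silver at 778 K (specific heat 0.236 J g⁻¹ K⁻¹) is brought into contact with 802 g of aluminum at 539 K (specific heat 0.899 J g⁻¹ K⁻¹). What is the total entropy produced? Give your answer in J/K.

ΔS_total = 8.38 J/K

Energy balance: T_f = (m₁c₁T₁ + m₂c₂T₂)/(m₁c₁ + m₂c₂) = 577.02 K.
ΔS₁ = m₁c₁ ln(T_f/T₁) = 136.408 × ln(577.02/778) = -40.765 J/K.
ΔS₂ = m₂c₂ ln(T_f/T₂) = 720.998 × ln(577.02/539) = 49.148 J/K.
ΔS_total = -40.765 + 49.148 = 8.38 J/K.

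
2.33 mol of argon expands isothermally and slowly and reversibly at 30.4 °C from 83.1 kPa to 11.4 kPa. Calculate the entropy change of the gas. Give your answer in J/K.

For an isothermal ideal gas ΔS_gas = nR ln(P₁/P₂) = 2.33 × 8.314 × ln(83.1/11.4) = 38.5 J/K.

ΔS_gas = 38.5 J/K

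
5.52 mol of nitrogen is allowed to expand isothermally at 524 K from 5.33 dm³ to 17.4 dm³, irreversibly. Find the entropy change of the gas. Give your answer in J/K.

ΔS_gas = 54.3 J/K

Entropy is a state function, so ΔS_gas depends only on the end states.
For an isothermal ideal gas ΔS_gas = nR ln(V₂/V₁) = 5.52 × 8.314 × ln(17.4/5.33) = 54.3 J/K.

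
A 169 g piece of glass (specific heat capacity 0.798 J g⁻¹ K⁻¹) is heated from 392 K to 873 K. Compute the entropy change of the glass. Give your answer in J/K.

ΔS = ∫dQ_rev/T = m c ln(T₂/T₁) = 169 × 0.798 × ln(873/392) = 108 J/K.

ΔS = 108 J/K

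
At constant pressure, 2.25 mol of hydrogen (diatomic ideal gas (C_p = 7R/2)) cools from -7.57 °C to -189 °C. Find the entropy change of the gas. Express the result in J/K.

ΔS = -75.2 J/K

In kelvin: T₁ = 265.58 K, T₂ = 84.15 K. At constant pressure, ΔS = nC_p ln(T₂/T₁) with C_p = 7R/2 = 29.1 J mol⁻¹ K⁻¹.
ΔS = 2.25 × 29.1 × ln(84.15/265.58) = -75.2 J/K.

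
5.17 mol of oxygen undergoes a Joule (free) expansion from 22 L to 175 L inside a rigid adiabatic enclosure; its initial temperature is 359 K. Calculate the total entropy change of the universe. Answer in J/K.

For an ideal gas in free expansion Q = 0 and W = 0, so T is unchanged.
Entropy is a state function; using a reversible isothermal path, ΔS_gas = nR ln(V₂/V₁) = 5.17 × 8.314 × ln(175/22) = 89.1 J/K.
The insulated surroundings exchange no heat, so ΔS_surr = 0 and ΔS_universe = ΔS_gas.

ΔS_universe = 89.1 J/K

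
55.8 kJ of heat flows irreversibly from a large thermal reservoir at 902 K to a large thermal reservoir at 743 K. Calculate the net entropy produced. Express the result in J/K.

ΔS_hot = −Q/T_H = −55800/902 = -61.86 J/K and ΔS_cold = +Q/T_C = 55800/743 = 75.1 J/K.
ΔS_total = -61.86 + 75.1 = 13.2 J/K, positive as the second law requires.

ΔS_total = 13.2 J/K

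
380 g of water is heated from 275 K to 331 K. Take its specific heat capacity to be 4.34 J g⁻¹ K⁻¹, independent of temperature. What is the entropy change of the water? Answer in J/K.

ΔS = ∫dQ_rev/T = m c ln(T₂/T₁) = 380 × 4.34 × ln(331/275) = 306 J/K.

ΔS = 306 J/K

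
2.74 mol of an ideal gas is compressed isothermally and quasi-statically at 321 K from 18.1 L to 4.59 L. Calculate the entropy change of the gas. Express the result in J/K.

For an isothermal ideal gas ΔS_gas = nR ln(V₂/V₁) = 2.74 × 8.314 × ln(4.59/18.1) = -31.3 J/K.

ΔS_gas = -31.3 J/K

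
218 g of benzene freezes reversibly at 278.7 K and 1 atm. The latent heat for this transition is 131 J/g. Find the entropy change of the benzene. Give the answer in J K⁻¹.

ΔS = -102 J/K

Heat released by the substance: Q = −mL = −218 × 131 = −28558 J.
At constant T, ΔS = Q_rev/T = −28558 / 278.7 = -102 J/K.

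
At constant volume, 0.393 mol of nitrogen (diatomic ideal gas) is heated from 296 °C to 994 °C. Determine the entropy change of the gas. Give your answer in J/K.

ΔS = 6.54 J/K

In kelvin: T₁ = 569.15 K, T₂ = 1267.15 K. At constant volume, ΔS = nC_V ln(T₂/T₁) with C_V = 5R/2 = 20.79 J mol⁻¹ K⁻¹.
ΔS = 0.393 × 20.79 × ln(1267.15/569.15) = 6.54 J/K.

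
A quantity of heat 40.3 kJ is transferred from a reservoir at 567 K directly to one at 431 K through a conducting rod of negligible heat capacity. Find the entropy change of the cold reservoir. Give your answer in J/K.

The cold reservoir gains heat Q, so ΔS_cold = +Q/T_C = 40300/431 = 93.5 J/K.

ΔS_cold = 93.5 J/K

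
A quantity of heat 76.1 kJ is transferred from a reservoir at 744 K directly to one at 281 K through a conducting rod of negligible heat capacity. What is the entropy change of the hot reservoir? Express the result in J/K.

The hot reservoir loses heat Q, so ΔS_hot = −Q/T_H = −76100/744 = -102 J/K.

ΔS_hot = -102 J/K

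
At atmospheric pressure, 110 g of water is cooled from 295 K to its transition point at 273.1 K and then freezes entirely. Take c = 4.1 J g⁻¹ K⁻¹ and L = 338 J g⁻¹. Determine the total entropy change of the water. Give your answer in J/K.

Cooling step: ΔS₁ = m c ln(T_tr/T_i) = 110 × 4.1 × ln(273.1/295) = -34.79 J/K.
Phase change: ΔS₂ = −mL/T_tr = −110 × 338 / 273.1 = -136.1 J/K.
ΔS_total = (-34.79) + (-136.1) = -171 J/K.

ΔS = -171 J/K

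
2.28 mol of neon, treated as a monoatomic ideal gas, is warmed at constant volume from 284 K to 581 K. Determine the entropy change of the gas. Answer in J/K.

ΔS = 20.4 J/K

At constant volume, ΔS = nC_V ln(T₂/T₁) with C_V = 3R/2 = 12.47 J mol⁻¹ K⁻¹.
ΔS = 2.28 × 12.47 × ln(581/284) = 20.4 J/K.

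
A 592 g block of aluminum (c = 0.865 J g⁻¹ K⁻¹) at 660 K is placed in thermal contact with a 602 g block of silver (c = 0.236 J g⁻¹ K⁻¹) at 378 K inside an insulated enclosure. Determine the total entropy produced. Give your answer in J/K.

Energy balance: T_f = (m₁c₁T₁ + m₂c₂T₂)/(m₁c₁ + m₂c₂) = 598.75 K.
ΔS₁ = m₁c₁ ln(T_f/T₁) = 512.08 × ln(598.75/660) = -49.87 J/K.
ΔS₂ = m₂c₂ ln(T_f/T₂) = 142.072 × ln(598.75/378) = 65.35 J/K.
ΔS_total = -49.87 + 65.35 = 15.5 J/K.

ΔS_total = 15.5 J/K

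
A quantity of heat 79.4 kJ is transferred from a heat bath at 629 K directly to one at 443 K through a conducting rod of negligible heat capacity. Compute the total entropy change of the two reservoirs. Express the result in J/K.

ΔS_total = 53 J/K

ΔS_hot = −Q/T_H = −79400/629 = -126.2 J/K and ΔS_cold = +Q/T_C = 79400/443 = 179.2 J/K.
ΔS_total = -126.2 + 179.2 = 53 J/K, positive as the second law requires.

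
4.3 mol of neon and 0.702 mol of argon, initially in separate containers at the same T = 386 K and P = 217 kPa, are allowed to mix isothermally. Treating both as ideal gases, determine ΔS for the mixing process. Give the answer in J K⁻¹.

Mole fractions: x_A = 4.3/5 = 0.86, x_B = 0.14.
ΔS_mix = −R(n_A ln x_A + n_B ln x_B) = −8.314 × (4.3 ln 0.86 + 0.702 ln 0.14) = 16.9 J/K.

ΔS_mix = 16.9 J/K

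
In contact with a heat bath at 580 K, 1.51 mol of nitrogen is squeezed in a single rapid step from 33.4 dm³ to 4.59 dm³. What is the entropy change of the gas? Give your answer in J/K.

ΔS_gas = -24.9 J/K

Entropy is a state function, so ΔS_gas depends only on the end states.
For an isothermal ideal gas ΔS_gas = nR ln(V₂/V₁) = 1.51 × 8.314 × ln(4.59/33.4) = -24.9 J/K.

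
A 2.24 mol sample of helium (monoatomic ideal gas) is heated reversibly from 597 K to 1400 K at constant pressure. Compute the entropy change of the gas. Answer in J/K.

ΔS = 39.7 J/K

At constant pressure, ΔS = nC_p ln(T₂/T₁) with C_p = 5R/2 = 20.79 J mol⁻¹ K⁻¹.
ΔS = 2.24 × 20.79 × ln(1400/597) = 39.7 J/K.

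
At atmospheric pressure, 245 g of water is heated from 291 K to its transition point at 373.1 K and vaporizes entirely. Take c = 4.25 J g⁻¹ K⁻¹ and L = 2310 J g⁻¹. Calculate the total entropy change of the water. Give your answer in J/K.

Warming step: ΔS₁ = m c ln(T_tr/T_i) = 245 × 4.25 × ln(373.1/291) = 258.8 J/K.
Phase change: ΔS₂ = +mL/T_tr = 245 × 2310 / 373.1 = 1517 J/K.
ΔS_total = (258.8) + (1517) = 1780 J/K.

ΔS = 1780 J/K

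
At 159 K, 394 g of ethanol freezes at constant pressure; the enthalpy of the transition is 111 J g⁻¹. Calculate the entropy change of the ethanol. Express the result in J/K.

ΔS = -275 J/K

Heat released by the substance: Q = −mL = −394 × 111 = −43734 J.
At constant T, ΔS = Q_rev/T = −43734 / 159 = -275 J/K.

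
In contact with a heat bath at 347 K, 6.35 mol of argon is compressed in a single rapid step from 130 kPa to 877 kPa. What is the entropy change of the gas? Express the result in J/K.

Entropy is a state function, so ΔS_gas depends only on the end states.
For an isothermal ideal gas ΔS_gas = nR ln(P₁/P₂) = 6.35 × 8.314 × ln(130/877) = -101 J/K.

ΔS_gas = -101 J/K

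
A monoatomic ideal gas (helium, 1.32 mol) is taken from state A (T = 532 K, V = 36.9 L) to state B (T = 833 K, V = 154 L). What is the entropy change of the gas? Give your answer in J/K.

ΔS = 23.1 J/K

Entropy is a state function: ΔS = nC_V ln(T₂/T₁) + nR ln(V₂/V₁), with C_V = 3R/2 = 12.47 J mol⁻¹ K⁻¹ for a monoatomic ideal gas.
ΔS = 1.32 × [12.47 × ln(833/532) + 8.314 × ln(154/36.9)] = 23.1 J/K.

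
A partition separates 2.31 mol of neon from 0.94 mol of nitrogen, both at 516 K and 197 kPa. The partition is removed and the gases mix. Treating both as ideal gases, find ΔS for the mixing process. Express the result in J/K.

Mole fractions: x_A = 2.31/3.25 = 0.711, x_B = 0.289.
ΔS_mix = −R(n_A ln x_A + n_B ln x_B) = −8.314 × (2.31 ln 0.711 + 0.94 ln 0.289) = 16.3 J/K.

ΔS_mix = 16.3 J/K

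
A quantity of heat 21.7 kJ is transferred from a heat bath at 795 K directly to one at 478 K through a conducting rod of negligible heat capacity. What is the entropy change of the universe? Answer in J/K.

ΔS_total = 18.1 J/K

ΔS_hot = −Q/T_H = −21700/795 = -27.3 J/K and ΔS_cold = +Q/T_C = 21700/478 = 45.4 J/K.
ΔS_total = -27.3 + 45.4 = 18.1 J/K, positive as the second law requires.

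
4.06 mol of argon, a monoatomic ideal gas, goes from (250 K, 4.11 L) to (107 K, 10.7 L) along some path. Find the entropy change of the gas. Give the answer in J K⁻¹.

ΔS = -10.7 J/K

Entropy is a state function: ΔS = nC_V ln(T₂/T₁) + nR ln(V₂/V₁), with C_V = 3R/2 = 12.47 J mol⁻¹ K⁻¹ for a monoatomic ideal gas.
ΔS = 4.06 × [12.47 × ln(107/250) + 8.314 × ln(10.7/4.11)] = -10.7 J/K.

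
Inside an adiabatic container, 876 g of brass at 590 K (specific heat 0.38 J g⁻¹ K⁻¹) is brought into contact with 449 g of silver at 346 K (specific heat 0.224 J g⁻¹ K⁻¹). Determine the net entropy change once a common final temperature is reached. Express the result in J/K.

ΔS_total = 9.95 J/K

Energy balance: T_f = (m₁c₁T₁ + m₂c₂T₂)/(m₁c₁ + m₂c₂) = 533.38 K.
ΔS₁ = m₁c₁ ln(T_f/T₁) = 332.88 × ln(533.38/590) = -33.58 J/K.
ΔS₂ = m₂c₂ ln(T_f/T₂) = 100.576 × ln(533.38/346) = 43.53 J/K.
ΔS_total = -33.58 + 43.53 = 9.95 J/K.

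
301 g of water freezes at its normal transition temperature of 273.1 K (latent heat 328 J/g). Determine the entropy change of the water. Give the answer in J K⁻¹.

Heat released by the substance: Q = −mL = −301 × 328 = −98728 J.
At constant T, ΔS = Q_rev/T = −98728 / 273.1 = -362 J/K.

ΔS = -362 J/K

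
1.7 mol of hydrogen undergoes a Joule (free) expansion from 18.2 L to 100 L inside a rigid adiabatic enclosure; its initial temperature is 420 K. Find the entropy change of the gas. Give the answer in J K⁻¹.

No heat is exchanged and no work is done, so the ideal-gas temperature stays constant.
Entropy is a state function; using a reversible isothermal path, ΔS_gas = nR ln(V₂/V₁) = 1.7 × 8.314 × ln(100/18.2) = 24.1 J/K.

ΔS_gas = 24.1 J/K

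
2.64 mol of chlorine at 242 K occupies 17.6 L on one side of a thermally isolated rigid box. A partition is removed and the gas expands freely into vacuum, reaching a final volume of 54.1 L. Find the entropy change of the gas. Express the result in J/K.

ΔS_gas = 24.6 J/K

No heat is exchanged and no work is done, so the ideal-gas temperature stays constant.
Entropy is a state function; using a reversible isothermal path, ΔS_gas = nR ln(V₂/V₁) = 2.64 × 8.314 × ln(54.1/17.6) = 24.6 J/K.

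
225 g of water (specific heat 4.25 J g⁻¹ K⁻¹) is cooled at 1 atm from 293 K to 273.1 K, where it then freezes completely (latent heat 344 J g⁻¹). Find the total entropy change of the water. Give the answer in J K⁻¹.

ΔS = -351 J/K

Cooling step: ΔS₁ = m c ln(T_tr/T_i) = 225 × 4.25 × ln(273.1/293) = -67.26 J/K.
Phase change: ΔS₂ = −mL/T_tr = −225 × 344 / 273.1 = -283.4 J/K.
ΔS_total = (-67.26) + (-283.4) = -351 J/K.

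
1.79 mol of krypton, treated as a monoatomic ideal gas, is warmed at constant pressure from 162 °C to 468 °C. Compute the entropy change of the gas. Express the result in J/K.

ΔS = 19.8 J/K

In kelvin: T₁ = 435.15 K, T₂ = 741.15 K. At constant pressure, ΔS = nC_p ln(T₂/T₁) with C_p = 5R/2 = 20.79 J mol⁻¹ K⁻¹.
ΔS = 1.79 × 20.79 × ln(741.15/435.15) = 19.8 J/K.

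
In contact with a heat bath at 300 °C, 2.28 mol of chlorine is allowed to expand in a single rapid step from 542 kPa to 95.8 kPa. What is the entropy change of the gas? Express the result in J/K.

Entropy is a state function, so ΔS_gas depends only on the end states.
For an isothermal ideal gas ΔS_gas = nR ln(P₁/P₂) = 2.28 × 8.314 × ln(542/95.8) = 32.9 J/K.

ΔS_gas = 32.9 J/K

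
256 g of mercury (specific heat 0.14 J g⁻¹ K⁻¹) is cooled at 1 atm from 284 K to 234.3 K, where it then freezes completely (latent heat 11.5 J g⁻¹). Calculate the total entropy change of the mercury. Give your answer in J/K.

Cooling step: ΔS₁ = m c ln(T_tr/T_i) = 256 × 0.14 × ln(234.3/284) = -6.895 J/K.
Phase change: ΔS₂ = −mL/T_tr = −256 × 11.5 / 234.3 = -12.57 J/K.
ΔS_total = (-6.895) + (-12.57) = -19.5 J/K.

ΔS = -19.5 J/K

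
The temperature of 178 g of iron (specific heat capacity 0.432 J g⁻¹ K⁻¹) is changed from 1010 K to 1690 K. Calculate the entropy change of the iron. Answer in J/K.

ΔS = ∫dQ_rev/T = m c ln(T₂/T₁) = 178 × 0.432 × ln(1690/1010) = 39.6 J/K.

ΔS = 39.6 J/K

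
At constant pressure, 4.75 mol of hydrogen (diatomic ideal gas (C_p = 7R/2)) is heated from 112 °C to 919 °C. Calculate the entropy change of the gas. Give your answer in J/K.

ΔS = 156 J/K

In kelvin: T₁ = 385.15 K, T₂ = 1192.15 K. At constant pressure, ΔS = nC_p ln(T₂/T₁) with C_p = 7R/2 = 29.1 J mol⁻¹ K⁻¹.
ΔS = 4.75 × 29.1 × ln(1192.15/385.15) = 156 J/K.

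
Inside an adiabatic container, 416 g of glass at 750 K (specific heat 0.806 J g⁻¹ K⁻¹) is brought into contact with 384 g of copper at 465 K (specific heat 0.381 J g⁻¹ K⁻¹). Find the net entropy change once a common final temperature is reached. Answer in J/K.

ΔS_total = 10.9 J/K

Energy balance: T_f = (m₁c₁T₁ + m₂c₂T₂)/(m₁c₁ + m₂c₂) = 663.42 K.
ΔS₁ = m₁c₁ ln(T_f/T₁) = 335.296 × ln(663.42/750) = -41.13 J/K.
ΔS₂ = m₂c₂ ln(T_f/T₂) = 146.304 × ln(663.42/465) = 51.99 J/K.
ΔS_total = -41.13 + 51.99 = 10.9 J/K.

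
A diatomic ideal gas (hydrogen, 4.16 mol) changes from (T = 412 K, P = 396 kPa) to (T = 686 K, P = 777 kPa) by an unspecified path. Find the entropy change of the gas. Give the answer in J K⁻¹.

ΔS = nC_p ln(T₂/T₁) − nR ln(P₂/P₁), with C_p = 7R/2 = 29.1 J mol⁻¹ K⁻¹ for a diatomic ideal gas.
ΔS = 4.16 × [29.1 × ln(686/412) − 8.314 × ln(777/396)] = 38.4 J/K.

ΔS = 38.4 J/K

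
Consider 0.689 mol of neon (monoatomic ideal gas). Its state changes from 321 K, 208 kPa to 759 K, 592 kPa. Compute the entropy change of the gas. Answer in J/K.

ΔS = 6.33 J/K

ΔS = nC_p ln(T₂/T₁) − nR ln(P₂/P₁), with C_p = 5R/2 = 20.79 J mol⁻¹ K⁻¹ for a monoatomic ideal gas.
ΔS = 0.689 × [20.79 × ln(759/321) − 8.314 × ln(592/208)] = 6.33 J/K.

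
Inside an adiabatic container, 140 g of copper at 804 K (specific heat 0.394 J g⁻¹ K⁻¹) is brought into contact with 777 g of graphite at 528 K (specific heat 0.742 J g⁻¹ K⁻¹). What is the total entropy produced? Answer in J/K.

Energy balance: T_f = (m₁c₁T₁ + m₂c₂T₂)/(m₁c₁ + m₂c₂) = 552.1 K.
ΔS₁ = m₁c₁ ln(T_f/T₁) = 55.16 × ln(552.1/804) = -20.73 J/K.
ΔS₂ = m₂c₂ ln(T_f/T₂) = 576.534 × ln(552.1/528) = 25.73 J/K.
ΔS_total = -20.73 + 25.73 = 5 J/K.

ΔS_total = 5 J/K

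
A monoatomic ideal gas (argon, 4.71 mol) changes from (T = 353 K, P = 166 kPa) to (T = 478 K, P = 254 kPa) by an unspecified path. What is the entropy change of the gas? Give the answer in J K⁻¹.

ΔS = 13 J/K

ΔS = nC_p ln(T₂/T₁) − nR ln(P₂/P₁), with C_p = 5R/2 = 20.79 J mol⁻¹ K⁻¹ for a monoatomic ideal gas.
ΔS = 4.71 × [20.79 × ln(478/353) − 8.314 × ln(254/166)] = 13 J/K.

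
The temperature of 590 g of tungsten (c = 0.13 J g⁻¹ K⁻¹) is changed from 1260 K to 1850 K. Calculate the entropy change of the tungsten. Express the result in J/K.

ΔS = 29.5 J/K

ΔS = ∫dQ_rev/T = m c ln(T₂/T₁) = 590 × 0.13 × ln(1850/1260) = 29.5 J/K.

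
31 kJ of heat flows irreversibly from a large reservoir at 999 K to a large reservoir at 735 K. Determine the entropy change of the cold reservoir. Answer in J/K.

ΔS_cold = 42.2 J/K

The cold reservoir gains heat Q, so ΔS_cold = +Q/T_C = 31000/735 = 42.2 J/K.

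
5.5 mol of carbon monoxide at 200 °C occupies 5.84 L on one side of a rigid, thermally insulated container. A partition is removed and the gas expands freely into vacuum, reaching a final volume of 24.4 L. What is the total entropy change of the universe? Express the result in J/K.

For an ideal gas in free expansion Q = 0 and W = 0, so T is unchanged.
Entropy is a state function; using a reversible isothermal path, ΔS_gas = nR ln(V₂/V₁) = 5.5 × 8.314 × ln(24.4/5.84) = 65.4 J/K.
The insulated surroundings exchange no heat, so ΔS_surr = 0 and ΔS_universe = ΔS_gas.

ΔS_universe = 65.4 J/K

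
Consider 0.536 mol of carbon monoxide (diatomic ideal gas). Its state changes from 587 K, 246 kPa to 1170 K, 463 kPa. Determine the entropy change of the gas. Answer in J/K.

ΔS = nC_p ln(T₂/T₁) − nR ln(P₂/P₁), with C_p = 7R/2 = 29.1 J mol⁻¹ K⁻¹ for a diatomic ideal gas.
ΔS = 0.536 × [29.1 × ln(1170/587) − 8.314 × ln(463/246)] = 7.94 J/K.

ΔS = 7.94 J/K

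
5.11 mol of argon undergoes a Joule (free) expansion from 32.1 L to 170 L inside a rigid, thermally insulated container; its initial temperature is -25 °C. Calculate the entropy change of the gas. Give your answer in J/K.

ΔS_gas = 70.8 J/K

No heat is exchanged and no work is done, so the ideal-gas temperature stays constant.
Entropy is a state function; using a reversible isothermal path, ΔS_gas = nR ln(V₂/V₁) = 5.11 × 8.314 × ln(170/32.1) = 70.8 J/K.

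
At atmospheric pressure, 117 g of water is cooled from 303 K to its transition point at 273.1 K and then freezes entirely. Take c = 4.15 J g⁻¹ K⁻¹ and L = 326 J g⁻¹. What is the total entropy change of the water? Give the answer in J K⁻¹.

Cooling step: ΔS₁ = m c ln(T_tr/T_i) = 117 × 4.15 × ln(273.1/303) = -50.45 J/K.
Phase change: ΔS₂ = −mL/T_tr = −117 × 326 / 273.1 = -139.7 J/K.
ΔS_total = (-50.45) + (-139.7) = -190 J/K.

ΔS = -190 J/K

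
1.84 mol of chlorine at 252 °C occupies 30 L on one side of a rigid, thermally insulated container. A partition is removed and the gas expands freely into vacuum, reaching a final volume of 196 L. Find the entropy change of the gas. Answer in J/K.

No heat is exchanged and no work is done, so the ideal-gas temperature stays constant.
Entropy is a state function; using a reversible isothermal path, ΔS_gas = nR ln(V₂/V₁) = 1.84 × 8.314 × ln(196/30) = 28.7 J/K.

ΔS_gas = 28.7 J/K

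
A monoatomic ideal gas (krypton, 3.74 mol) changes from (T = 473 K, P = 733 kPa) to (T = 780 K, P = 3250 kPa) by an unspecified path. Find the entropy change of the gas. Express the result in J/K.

ΔS = nC_p ln(T₂/T₁) − nR ln(P₂/P₁), with C_p = 5R/2 = 20.79 J mol⁻¹ K⁻¹ for a monoatomic ideal gas.
ΔS = 3.74 × [20.79 × ln(780/473) − 8.314 × ln(3250/733)] = -7.42 J/K.

ΔS = -7.42 J/K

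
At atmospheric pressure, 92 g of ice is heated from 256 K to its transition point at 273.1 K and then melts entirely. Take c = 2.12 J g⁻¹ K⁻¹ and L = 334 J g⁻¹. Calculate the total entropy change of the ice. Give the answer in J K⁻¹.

Warming step: ΔS₁ = m c ln(T_tr/T_i) = 92 × 2.12 × ln(273.1/256) = 12.61 J/K.
Phase change: ΔS₂ = +mL/T_tr = 92 × 334 / 273.1 = 112.5 J/K.
ΔS_total = (12.61) + (112.5) = 125 J/K.

ΔS = 125 J/K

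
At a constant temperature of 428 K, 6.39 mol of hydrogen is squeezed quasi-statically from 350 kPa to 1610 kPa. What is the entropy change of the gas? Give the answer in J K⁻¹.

ΔS_gas = -81.1 J/K

For an isothermal ideal gas ΔS_gas = nR ln(P₁/P₂) = 6.39 × 8.314 × ln(350/1610) = -81.1 J/K.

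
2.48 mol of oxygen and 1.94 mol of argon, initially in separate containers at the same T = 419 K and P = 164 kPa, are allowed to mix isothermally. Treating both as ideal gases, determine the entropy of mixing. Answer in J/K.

Mole fractions: x_A = 2.48/4.42 = 0.561, x_B = 0.439.
ΔS_mix = −R(n_A ln x_A + n_B ln x_B) = −8.314 × (2.48 ln 0.561 + 1.94 ln 0.439) = 25.2 J/K.

ΔS_mix = 25.2 J/K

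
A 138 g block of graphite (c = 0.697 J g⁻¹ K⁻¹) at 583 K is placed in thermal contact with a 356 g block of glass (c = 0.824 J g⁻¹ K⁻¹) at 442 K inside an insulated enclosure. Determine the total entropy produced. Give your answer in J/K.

ΔS_total = 2.9 J/K

Energy balance: T_f = (m₁c₁T₁ + m₂c₂T₂)/(m₁c₁ + m₂c₂) = 476.82 K.
ΔS₁ = m₁c₁ ln(T_f/T₁) = 96.186 × ln(476.82/583) = -19.34 J/K.
ΔS₂ = m₂c₂ ln(T_f/T₂) = 293.344 × ln(476.82/442) = 22.24 J/K.
ΔS_total = -19.34 + 22.24 = 2.9 J/K.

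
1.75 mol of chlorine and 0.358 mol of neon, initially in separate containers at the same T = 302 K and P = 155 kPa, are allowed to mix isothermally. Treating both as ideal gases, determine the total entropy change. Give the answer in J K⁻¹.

Mole fractions: x_A = 1.75/2.11 = 0.83, x_B = 0.17.
ΔS_mix = −R(n_A ln x_A + n_B ln x_B) = −8.314 × (1.75 ln 0.83 + 0.358 ln 0.17) = 7.99 J/K.

ΔS_mix = 7.99 J/K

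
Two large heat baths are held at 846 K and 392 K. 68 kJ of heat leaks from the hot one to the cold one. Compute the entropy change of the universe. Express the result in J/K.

ΔS_total = 93.1 J/K

ΔS_hot = −Q/T_H = −68000/846 = -80.38 J/K and ΔS_cold = +Q/T_C = 68000/392 = 173.5 J/K.
ΔS_total = -80.38 + 173.5 = 93.1 J/K, positive as the second law requires.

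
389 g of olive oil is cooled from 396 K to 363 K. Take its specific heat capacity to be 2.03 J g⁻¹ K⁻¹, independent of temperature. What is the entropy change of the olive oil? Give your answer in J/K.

ΔS = ∫dQ_rev/T = m c ln(T₂/T₁) = 389 × 2.03 × ln(363/396) = -68.7 J/K.

ΔS = -68.7 J/K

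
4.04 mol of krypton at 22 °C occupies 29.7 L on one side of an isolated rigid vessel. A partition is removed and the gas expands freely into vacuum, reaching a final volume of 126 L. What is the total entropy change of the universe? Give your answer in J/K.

ΔS_universe = 48.5 J/K

For an ideal gas in free expansion Q = 0 and W = 0, so T is unchanged.
Entropy is a state function; using a reversible isothermal path, ΔS_gas = nR ln(V₂/V₁) = 4.04 × 8.314 × ln(126/29.7) = 48.5 J/K.
The insulated surroundings exchange no heat, so ΔS_surr = 0 and ΔS_universe = ΔS_gas.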